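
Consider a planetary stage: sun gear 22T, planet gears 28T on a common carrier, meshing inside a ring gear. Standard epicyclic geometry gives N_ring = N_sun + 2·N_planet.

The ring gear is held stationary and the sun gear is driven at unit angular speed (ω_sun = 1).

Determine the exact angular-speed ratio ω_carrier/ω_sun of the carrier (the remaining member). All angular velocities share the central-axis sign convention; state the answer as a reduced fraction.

11/50

N_ring = 22 + 2·28 = 78
22(ω_s−ω_c) = −78(ω_r−ω_c),  ω_r=0, ω_s=1
22(1−ω_c) = −78(0−ω_c)  ⇒  100ω_c = 22  ⇒  ω_c = 11/50
ω_c/ω_s = 11/50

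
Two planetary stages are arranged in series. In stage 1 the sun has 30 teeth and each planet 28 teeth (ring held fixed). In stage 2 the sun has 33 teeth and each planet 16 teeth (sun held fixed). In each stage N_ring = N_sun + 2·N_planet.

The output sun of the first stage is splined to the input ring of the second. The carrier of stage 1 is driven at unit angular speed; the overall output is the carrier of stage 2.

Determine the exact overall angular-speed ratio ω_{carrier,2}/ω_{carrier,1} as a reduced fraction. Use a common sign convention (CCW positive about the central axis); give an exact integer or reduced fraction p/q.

Stage 1: N_ring = 30 + 2·28 = 86
Stage 1: 30(ω_s−ω_c) = −86(ω_r−ω_c),  ω_r=0, ω_c=1
Stage 1: ω_s = 1 − (86/30)(0−1) = 58/15
  ⇒ ω_s¹/ω_c¹ = 58/15
Stage 2: N_ring = 33 + 2·16 = 65
Stage 2: 33(ω_s−ω_c) = −65(ω_r−ω_c),  ω_s=0, ω_r=1
Stage 2: 33(0−ω_c) = −65(1−ω_c)  ⇒  98ω_c = 65  ⇒  ω_c = 65/98
  ⇒ ω_c²/ω_r² = 65/98
Coupling ω_r² = ω_s¹ ⇒ overall = 58/15 × 65/98 = 377/147

377/147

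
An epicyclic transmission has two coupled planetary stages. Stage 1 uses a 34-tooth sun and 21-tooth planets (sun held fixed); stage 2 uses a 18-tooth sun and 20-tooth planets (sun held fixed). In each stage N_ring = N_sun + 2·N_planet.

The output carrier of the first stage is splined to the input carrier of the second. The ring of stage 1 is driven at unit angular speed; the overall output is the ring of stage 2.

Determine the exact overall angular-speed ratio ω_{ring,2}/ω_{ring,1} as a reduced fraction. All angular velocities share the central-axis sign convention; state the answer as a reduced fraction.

1444/1595

Stage 1: N_ring = 34 + 2·21 = 76
Stage 1: 34(ω_s−ω_c) = −76(ω_r−ω_c),  ω_s=0, ω_r=1
Stage 1: 34(0−ω_c) = −76(1−ω_c)  ⇒  110ω_c = 76  ⇒  ω_c = 38/55
  ⇒ ω_c¹/ω_r¹ = 38/55
Stage 2: N_ring = 18 + 2·20 = 58
Stage 2: 18(ω_s−ω_c) = −58(ω_r−ω_c),  ω_s=0, ω_c=1
Stage 2: ω_r = 1 − (18/58)(0−1) = 38/29
  ⇒ ω_r²/ω_c² = 38/29
Coupling ω_c² = ω_c¹ ⇒ overall = 38/55 × 38/29 = 1444/1595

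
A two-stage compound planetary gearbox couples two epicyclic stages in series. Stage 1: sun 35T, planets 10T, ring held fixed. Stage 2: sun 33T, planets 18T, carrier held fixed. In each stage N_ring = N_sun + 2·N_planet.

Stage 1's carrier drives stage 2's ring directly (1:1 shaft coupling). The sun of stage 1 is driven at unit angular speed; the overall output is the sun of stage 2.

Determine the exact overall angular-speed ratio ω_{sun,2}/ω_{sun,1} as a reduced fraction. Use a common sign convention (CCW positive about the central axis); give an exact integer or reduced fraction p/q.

-161/198

Stage 1: N_ring = 35 + 2·10 = 55
Stage 1: 35(ω_s−ω_c) = −55(ω_r−ω_c),  ω_r=0, ω_s=1
Stage 1: 35(1−ω_c) = −55(0−ω_c)  ⇒  90ω_c = 35  ⇒  ω_c = 7/18
  ⇒ ω_c¹/ω_s¹ = 7/18
Stage 2: N_ring = 33 + 2·18 = 69
Stage 2: 33(ω_s−ω_c) = −69(ω_r−ω_c),  ω_c=0, ω_r=1
Stage 2: ω_s = 0 − (69/33)(1−0) = -23/11
  ⇒ ω_s²/ω_r² = -23/11
Coupling ω_r² = ω_c¹ ⇒ overall = 7/18 × -23/11 = -161/198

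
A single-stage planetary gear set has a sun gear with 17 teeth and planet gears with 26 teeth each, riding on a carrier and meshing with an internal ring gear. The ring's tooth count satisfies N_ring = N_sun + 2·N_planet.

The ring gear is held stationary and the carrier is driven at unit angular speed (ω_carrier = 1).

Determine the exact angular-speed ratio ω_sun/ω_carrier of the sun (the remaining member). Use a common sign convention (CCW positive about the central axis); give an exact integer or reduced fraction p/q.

N_ring = 17 + 2·26 = 69
17(ω_s−ω_c) = −69(ω_r−ω_c),  ω_r=0, ω_c=1
ω_s = 1 − (69/17)(0−1) = 86/17
ω_s/ω_c = 86/17

86/17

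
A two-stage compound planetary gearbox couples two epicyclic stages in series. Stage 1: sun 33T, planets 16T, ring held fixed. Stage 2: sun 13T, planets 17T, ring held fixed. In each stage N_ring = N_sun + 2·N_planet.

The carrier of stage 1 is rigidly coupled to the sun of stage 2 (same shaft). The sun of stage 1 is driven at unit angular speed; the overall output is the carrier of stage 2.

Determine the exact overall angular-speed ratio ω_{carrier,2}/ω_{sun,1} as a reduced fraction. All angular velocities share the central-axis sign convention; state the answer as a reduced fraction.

Stage 1: N_ring = 33 + 2·16 = 65
Stage 1: 33(ω_s−ω_c) = −65(ω_r−ω_c),  ω_r=0, ω_s=1
Stage 1: 33(1−ω_c) = −65(0−ω_c)  ⇒  98ω_c = 33  ⇒  ω_c = 33/98
  ⇒ ω_c¹/ω_s¹ = 33/98
Stage 2: N_ring = 13 + 2·17 = 47
Stage 2: 13(ω_s−ω_c) = −47(ω_r−ω_c),  ω_r=0, ω_s=1
Stage 2: 13(1−ω_c) = −47(0−ω_c)  ⇒  60ω_c = 13  ⇒  ω_c = 13/60
  ⇒ ω_c²/ω_s² = 13/60
Coupling ω_s² = ω_c¹ ⇒ overall = 33/98 × 13/60 = 143/1960

143/1960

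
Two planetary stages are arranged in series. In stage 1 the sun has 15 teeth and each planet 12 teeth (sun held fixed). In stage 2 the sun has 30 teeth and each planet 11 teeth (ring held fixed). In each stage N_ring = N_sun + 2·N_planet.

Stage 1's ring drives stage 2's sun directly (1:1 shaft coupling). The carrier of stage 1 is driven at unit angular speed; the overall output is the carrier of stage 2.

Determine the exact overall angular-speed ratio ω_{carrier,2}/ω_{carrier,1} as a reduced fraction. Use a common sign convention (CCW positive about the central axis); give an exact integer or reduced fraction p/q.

270/533

Stage 1: N_ring = 15 + 2·12 = 39
Stage 1: 15(ω_s−ω_c) = −39(ω_r−ω_c),  ω_s=0, ω_c=1
Stage 1: ω_r = 1 − (15/39)(0−1) = 18/13
  ⇒ ω_r¹/ω_c¹ = 18/13
Stage 2: N_ring = 30 + 2·11 = 52
Stage 2: 30(ω_s−ω_c) = −52(ω_r−ω_c),  ω_r=0, ω_s=1
Stage 2: 30(1−ω_c) = −52(0−ω_c)  ⇒  82ω_c = 30  ⇒  ω_c = 15/41
  ⇒ ω_c²/ω_s² = 15/41
Coupling ω_s² = ω_r¹ ⇒ overall = 18/13 × 15/41 = 270/533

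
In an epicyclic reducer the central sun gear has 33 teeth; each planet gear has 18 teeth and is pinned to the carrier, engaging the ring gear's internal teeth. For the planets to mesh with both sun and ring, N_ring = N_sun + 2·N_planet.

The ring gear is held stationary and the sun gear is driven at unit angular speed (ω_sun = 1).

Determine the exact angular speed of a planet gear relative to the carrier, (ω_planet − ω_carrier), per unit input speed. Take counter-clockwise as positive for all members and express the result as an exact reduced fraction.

-253/204

N_ring = 33 + 2·18 = 69
33(ω_s−ω_c) = −69(ω_r−ω_c),  ω_r=0, ω_s=1
33(1−ω_c) = −69(0−ω_c)  ⇒  102ω_c = 33  ⇒  ω_c = 11/34
sun–planet: 33·(1−11/34) = −18·(ω_p−ω_c)  ⇒  ω_p−ω_c = −(33/18)·(23/34) = -253/204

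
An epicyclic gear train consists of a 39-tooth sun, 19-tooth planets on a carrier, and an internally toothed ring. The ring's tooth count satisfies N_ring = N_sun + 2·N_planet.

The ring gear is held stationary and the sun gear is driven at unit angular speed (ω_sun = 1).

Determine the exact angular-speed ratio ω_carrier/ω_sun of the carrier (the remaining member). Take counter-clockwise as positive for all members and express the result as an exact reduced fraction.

39/116

N_ring = 39 + 2·19 = 77
39(ω_s−ω_c) = −77(ω_r−ω_c),  ω_r=0, ω_s=1
39(1−ω_c) = −77(0−ω_c)  ⇒  116ω_c = 39  ⇒  ω_c = 39/116
ω_c/ω_s = 39/116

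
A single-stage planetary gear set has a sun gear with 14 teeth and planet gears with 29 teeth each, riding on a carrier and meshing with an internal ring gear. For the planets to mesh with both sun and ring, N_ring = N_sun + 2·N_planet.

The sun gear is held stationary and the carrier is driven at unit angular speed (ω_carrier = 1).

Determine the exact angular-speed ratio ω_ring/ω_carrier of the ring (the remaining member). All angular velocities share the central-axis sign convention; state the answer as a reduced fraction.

43/36

N_ring = 14 + 2·29 = 72
14(ω_s−ω_c) = −72(ω_r−ω_c),  ω_s=0, ω_c=1
ω_r = 1 − (14/72)(0−1) = 43/36
ω_r/ω_c = 43/36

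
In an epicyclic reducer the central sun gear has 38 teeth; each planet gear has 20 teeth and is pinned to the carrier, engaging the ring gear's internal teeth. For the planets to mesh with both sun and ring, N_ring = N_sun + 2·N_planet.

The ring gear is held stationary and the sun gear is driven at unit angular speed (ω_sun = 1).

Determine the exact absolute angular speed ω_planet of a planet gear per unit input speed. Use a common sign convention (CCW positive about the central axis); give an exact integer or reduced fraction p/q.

N_ring = 38 + 2·20 = 78
38(ω_s−ω_c) = −78(ω_r−ω_c),  ω_r=0, ω_s=1
38(1−ω_c) = −78(0−ω_c)  ⇒  116ω_c = 38  ⇒  ω_c = 19/58
sun–planet: 38·(1−19/58) = −20·(ω_p−ω_c)  ⇒  ω_p−ω_c = −(38/20)·(39/58) = -741/580
ω_p = 19/58 − 741/580 = -19/20

-19/20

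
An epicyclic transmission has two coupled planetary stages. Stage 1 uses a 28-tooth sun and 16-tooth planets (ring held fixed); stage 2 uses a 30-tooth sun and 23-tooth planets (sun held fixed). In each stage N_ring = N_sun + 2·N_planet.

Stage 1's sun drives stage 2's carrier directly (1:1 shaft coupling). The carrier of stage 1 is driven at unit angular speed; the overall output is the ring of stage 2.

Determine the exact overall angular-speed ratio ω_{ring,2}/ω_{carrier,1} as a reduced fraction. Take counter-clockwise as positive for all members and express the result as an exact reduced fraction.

Stage 1: N_ring = 28 + 2·16 = 60
Stage 1: 28(ω_s−ω_c) = −60(ω_r−ω_c),  ω_r=0, ω_c=1
Stage 1: ω_s = 1 − (60/28)(0−1) = 22/7
  ⇒ ω_s¹/ω_c¹ = 22/7
Stage 2: N_ring = 30 + 2·23 = 76
Stage 2: 30(ω_s−ω_c) = −76(ω_r−ω_c),  ω_s=0, ω_c=1
Stage 2: ω_r = 1 − (30/76)(0−1) = 53/38
  ⇒ ω_r²/ω_c² = 53/38
Coupling ω_c² = ω_s¹ ⇒ overall = 22/7 × 53/38 = 583/133

583/133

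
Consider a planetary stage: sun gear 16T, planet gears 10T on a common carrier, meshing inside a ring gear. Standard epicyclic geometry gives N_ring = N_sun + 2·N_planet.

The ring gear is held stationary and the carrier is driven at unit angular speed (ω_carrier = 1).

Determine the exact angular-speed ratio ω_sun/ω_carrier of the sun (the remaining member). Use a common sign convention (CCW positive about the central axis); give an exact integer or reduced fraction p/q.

13/4

N_ring = 16 + 2·10 = 36
16(ω_s−ω_c) = −36(ω_r−ω_c),  ω_r=0, ω_c=1
ω_s = 1 − (36/16)(0−1) = 13/4
ω_s/ω_c = 13/4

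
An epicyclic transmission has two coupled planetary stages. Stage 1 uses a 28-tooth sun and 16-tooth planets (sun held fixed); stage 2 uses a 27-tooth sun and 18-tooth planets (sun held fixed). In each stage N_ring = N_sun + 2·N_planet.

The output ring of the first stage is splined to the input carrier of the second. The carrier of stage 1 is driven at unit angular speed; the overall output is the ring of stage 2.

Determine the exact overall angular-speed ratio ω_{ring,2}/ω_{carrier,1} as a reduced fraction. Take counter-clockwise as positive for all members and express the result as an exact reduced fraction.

Stage 1: N_ring = 28 + 2·16 = 60
Stage 1: 28(ω_s−ω_c) = −60(ω_r−ω_c),  ω_s=0, ω_c=1
Stage 1: ω_r = 1 − (28/60)(0−1) = 22/15
  ⇒ ω_r¹/ω_c¹ = 22/15
Stage 2: N_ring = 27 + 2·18 = 63
Stage 2: 27(ω_s−ω_c) = −63(ω_r−ω_c),  ω_s=0, ω_c=1
Stage 2: ω_r = 1 − (27/63)(0−1) = 10/7
  ⇒ ω_r²/ω_c² = 10/7
Coupling ω_c² = ω_r¹ ⇒ overall = 22/15 × 10/7 = 44/21

44/21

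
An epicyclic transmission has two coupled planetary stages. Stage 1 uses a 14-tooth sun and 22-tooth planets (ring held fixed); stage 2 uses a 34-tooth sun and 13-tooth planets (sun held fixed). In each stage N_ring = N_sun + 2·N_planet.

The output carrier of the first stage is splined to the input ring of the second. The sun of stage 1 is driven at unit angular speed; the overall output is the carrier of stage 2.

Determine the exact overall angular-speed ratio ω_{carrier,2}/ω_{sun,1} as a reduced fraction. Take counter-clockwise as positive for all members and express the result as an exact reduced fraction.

35/282

Stage 1: N_ring = 14 + 2·22 = 58
Stage 1: 14(ω_s−ω_c) = −58(ω_r−ω_c),  ω_r=0, ω_s=1
Stage 1: 14(1−ω_c) = −58(0−ω_c)  ⇒  72ω_c = 14  ⇒  ω_c = 7/36
  ⇒ ω_c¹/ω_s¹ = 7/36
Stage 2: N_ring = 34 + 2·13 = 60
Stage 2: 34(ω_s−ω_c) = −60(ω_r−ω_c),  ω_s=0, ω_r=1
Stage 2: 34(0−ω_c) = −60(1−ω_c)  ⇒  94ω_c = 60  ⇒  ω_c = 30/47
  ⇒ ω_c²/ω_r² = 30/47
Coupling ω_r² = ω_c¹ ⇒ overall = 7/36 × 30/47 = 35/282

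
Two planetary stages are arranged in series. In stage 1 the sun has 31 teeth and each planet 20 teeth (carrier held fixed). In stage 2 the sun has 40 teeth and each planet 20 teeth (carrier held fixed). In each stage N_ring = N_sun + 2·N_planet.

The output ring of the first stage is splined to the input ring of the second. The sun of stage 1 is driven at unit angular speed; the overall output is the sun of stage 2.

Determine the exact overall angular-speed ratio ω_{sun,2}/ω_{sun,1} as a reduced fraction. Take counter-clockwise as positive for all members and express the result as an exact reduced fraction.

62/71

Stage 1: N_ring = 31 + 2·20 = 71
Stage 1: 31(ω_s−ω_c) = −71(ω_r−ω_c),  ω_c=0, ω_s=1
Stage 1: ω_r = 0 − (31/71)(1−0) = -31/71
  ⇒ ω_r¹/ω_s¹ = -31/71
Stage 2: N_ring = 40 + 2·20 = 80
Stage 2: 40(ω_s−ω_c) = −80(ω_r−ω_c),  ω_c=0, ω_r=1
Stage 2: ω_s = 0 − (80/40)(1−0) = -2
  ⇒ ω_s²/ω_r² = -2
Coupling ω_r² = ω_r¹ ⇒ overall = -31/71 × -2 = 62/71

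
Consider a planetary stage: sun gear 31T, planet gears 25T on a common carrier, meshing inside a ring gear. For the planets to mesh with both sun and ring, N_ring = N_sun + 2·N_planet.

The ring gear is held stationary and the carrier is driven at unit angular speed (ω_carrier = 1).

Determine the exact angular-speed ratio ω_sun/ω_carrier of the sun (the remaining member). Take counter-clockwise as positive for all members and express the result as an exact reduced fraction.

112/31

N_ring = 31 + 2·25 = 81
31(ω_s−ω_c) = −81(ω_r−ω_c),  ω_r=0, ω_c=1
ω_s = 1 − (81/31)(0−1) = 112/31
ω_s/ω_c = 112/31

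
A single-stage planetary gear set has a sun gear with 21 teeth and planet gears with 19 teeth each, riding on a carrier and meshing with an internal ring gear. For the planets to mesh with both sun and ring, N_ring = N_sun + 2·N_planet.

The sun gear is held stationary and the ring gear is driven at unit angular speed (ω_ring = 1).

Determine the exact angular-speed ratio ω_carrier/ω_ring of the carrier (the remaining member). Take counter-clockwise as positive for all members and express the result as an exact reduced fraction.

N_ring = 21 + 2·19 = 59
21(ω_s−ω_c) = −59(ω_r−ω_c),  ω_s=0, ω_r=1
21(0−ω_c) = −59(1−ω_c)  ⇒  80ω_c = 59  ⇒  ω_c = 59/80
ω_c/ω_r = 59/80

59/80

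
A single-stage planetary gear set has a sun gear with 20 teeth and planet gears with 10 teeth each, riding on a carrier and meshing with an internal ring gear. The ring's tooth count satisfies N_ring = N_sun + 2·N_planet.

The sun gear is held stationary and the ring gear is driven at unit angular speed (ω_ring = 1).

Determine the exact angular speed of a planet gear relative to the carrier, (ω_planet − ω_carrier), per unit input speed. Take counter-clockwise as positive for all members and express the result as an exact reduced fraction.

4/3

N_ring = 20 + 2·10 = 40
20(ω_s−ω_c) = −40(ω_r−ω_c),  ω_s=0, ω_r=1
20(0−ω_c) = −40(1−ω_c)  ⇒  60ω_c = 40  ⇒  ω_c = 2/3
sun–planet: 20·(0−2/3) = −10·(ω_p−ω_c)  ⇒  ω_p−ω_c = −(20/10)·(-2/3) = 4/3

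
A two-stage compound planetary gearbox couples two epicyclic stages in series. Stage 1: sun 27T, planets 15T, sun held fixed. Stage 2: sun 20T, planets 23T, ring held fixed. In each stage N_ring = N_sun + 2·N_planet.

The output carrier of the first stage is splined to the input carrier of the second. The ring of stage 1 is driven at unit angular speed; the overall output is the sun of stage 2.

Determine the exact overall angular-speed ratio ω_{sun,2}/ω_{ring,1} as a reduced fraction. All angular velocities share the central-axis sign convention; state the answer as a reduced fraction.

Stage 1: N_ring = 27 + 2·15 = 57
Stage 1: 27(ω_s−ω_c) = −57(ω_r−ω_c),  ω_s=0, ω_r=1
Stage 1: 27(0−ω_c) = −57(1−ω_c)  ⇒  84ω_c = 57  ⇒  ω_c = 19/28
  ⇒ ω_c¹/ω_r¹ = 19/28
Stage 2: N_ring = 20 + 2·23 = 66
Stage 2: 20(ω_s−ω_c) = −66(ω_r−ω_c),  ω_r=0, ω_c=1
Stage 2: ω_s = 1 − (66/20)(0−1) = 43/10
  ⇒ ω_s²/ω_c² = 43/10
Coupling ω_c² = ω_c¹ ⇒ overall = 19/28 × 43/10 = 817/280

817/280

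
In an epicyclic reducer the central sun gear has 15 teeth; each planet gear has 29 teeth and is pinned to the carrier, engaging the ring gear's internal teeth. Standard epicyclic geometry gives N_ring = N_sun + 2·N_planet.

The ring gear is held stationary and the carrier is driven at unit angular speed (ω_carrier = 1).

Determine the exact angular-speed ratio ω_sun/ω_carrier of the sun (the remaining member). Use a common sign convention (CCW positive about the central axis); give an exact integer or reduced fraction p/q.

88/15

N_ring = 15 + 2·29 = 73
15(ω_s−ω_c) = −73(ω_r−ω_c),  ω_r=0, ω_c=1
ω_s = 1 − (73/15)(0−1) = 88/15
ω_s/ω_c = 88/15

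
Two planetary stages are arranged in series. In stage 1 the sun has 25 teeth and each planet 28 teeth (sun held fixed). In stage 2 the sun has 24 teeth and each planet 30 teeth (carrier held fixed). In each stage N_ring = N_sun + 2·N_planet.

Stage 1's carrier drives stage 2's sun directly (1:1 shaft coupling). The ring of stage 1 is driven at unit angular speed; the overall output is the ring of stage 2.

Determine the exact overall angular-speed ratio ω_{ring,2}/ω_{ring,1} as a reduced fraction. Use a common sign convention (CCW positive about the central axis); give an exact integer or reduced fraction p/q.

-81/371

Stage 1: N_ring = 25 + 2·28 = 81
Stage 1: 25(ω_s−ω_c) = −81(ω_r−ω_c),  ω_s=0, ω_r=1
Stage 1: 25(0−ω_c) = −81(1−ω_c)  ⇒  106ω_c = 81  ⇒  ω_c = 81/106
  ⇒ ω_c¹/ω_r¹ = 81/106
Stage 2: N_ring = 24 + 2·30 = 84
Stage 2: 24(ω_s−ω_c) = −84(ω_r−ω_c),  ω_c=0, ω_s=1
Stage 2: ω_r = 0 − (24/84)(1−0) = -2/7
  ⇒ ω_r²/ω_s² = -2/7
Coupling ω_s² = ω_c¹ ⇒ overall = 81/106 × -2/7 = -81/371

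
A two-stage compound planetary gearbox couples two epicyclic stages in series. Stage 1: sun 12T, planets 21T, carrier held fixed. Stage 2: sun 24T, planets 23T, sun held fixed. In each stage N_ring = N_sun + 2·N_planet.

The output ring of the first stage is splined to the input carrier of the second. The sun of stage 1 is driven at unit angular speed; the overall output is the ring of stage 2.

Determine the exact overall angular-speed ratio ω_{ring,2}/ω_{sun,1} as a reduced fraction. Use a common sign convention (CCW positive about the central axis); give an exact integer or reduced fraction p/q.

Stage 1: N_ring = 12 + 2·21 = 54
Stage 1: 12(ω_s−ω_c) = −54(ω_r−ω_c),  ω_c=0, ω_s=1
Stage 1: ω_r = 0 − (12/54)(1−0) = -2/9
  ⇒ ω_r¹/ω_s¹ = -2/9
Stage 2: N_ring = 24 + 2·23 = 70
Stage 2: 24(ω_s−ω_c) = −70(ω_r−ω_c),  ω_s=0, ω_c=1
Stage 2: ω_r = 1 − (24/70)(0−1) = 47/35
  ⇒ ω_r²/ω_c² = 47/35
Coupling ω_c² = ω_r¹ ⇒ overall = -2/9 × 47/35 = -94/315

-94/315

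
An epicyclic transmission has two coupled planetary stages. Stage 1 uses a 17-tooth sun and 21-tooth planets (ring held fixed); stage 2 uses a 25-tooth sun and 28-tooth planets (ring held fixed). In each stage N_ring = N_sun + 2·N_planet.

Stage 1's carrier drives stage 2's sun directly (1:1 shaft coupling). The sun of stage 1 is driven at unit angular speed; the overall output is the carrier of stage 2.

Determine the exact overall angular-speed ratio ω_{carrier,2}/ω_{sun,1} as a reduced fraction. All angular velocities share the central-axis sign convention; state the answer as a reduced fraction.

425/8056

Stage 1: N_ring = 17 + 2·21 = 59
Stage 1: 17(ω_s−ω_c) = −59(ω_r−ω_c),  ω_r=0, ω_s=1
Stage 1: 17(1−ω_c) = −59(0−ω_c)  ⇒  76ω_c = 17  ⇒  ω_c = 17/76
  ⇒ ω_c¹/ω_s¹ = 17/76
Stage 2: N_ring = 25 + 2·28 = 81
Stage 2: 25(ω_s−ω_c) = −81(ω_r−ω_c),  ω_r=0, ω_s=1
Stage 2: 25(1−ω_c) = −81(0−ω_c)  ⇒  106ω_c = 25  ⇒  ω_c = 25/106
  ⇒ ω_c²/ω_s² = 25/106
Coupling ω_s² = ω_c¹ ⇒ overall = 17/76 × 25/106 = 425/8056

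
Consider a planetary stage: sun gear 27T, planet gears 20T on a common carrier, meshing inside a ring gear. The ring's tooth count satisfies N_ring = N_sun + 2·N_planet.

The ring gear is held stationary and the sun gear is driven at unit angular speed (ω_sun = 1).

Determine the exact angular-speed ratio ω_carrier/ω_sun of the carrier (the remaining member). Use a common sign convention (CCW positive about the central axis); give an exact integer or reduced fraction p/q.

N_ring = 27 + 2·20 = 67
27(ω_s−ω_c) = −67(ω_r−ω_c),  ω_r=0, ω_s=1
27(1−ω_c) = −67(0−ω_c)  ⇒  94ω_c = 27  ⇒  ω_c = 27/94
ω_c/ω_s = 27/94

27/94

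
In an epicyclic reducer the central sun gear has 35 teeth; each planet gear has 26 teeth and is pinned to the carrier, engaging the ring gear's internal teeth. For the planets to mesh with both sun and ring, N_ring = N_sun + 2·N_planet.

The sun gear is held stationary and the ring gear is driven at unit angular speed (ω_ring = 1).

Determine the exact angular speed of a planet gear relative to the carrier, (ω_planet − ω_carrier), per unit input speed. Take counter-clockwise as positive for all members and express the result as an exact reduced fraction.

N_ring = 35 + 2·26 = 87
35(ω_s−ω_c) = −87(ω_r−ω_c),  ω_s=0, ω_r=1
35(0−ω_c) = −87(1−ω_c)  ⇒  122ω_c = 87  ⇒  ω_c = 87/122
sun–planet: 35·(0−87/122) = −26·(ω_p−ω_c)  ⇒  ω_p−ω_c = −(35/26)·(-87/122) = 3045/3172

3045/3172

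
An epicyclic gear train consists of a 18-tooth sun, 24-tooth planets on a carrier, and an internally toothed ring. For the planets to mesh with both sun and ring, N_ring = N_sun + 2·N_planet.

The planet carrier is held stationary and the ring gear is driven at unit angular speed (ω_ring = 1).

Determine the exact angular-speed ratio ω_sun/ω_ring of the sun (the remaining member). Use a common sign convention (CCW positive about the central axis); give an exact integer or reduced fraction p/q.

-11/3

N_ring = 18 + 2·24 = 66
18(ω_s−ω_c) = −66(ω_r−ω_c),  ω_c=0, ω_r=1
ω_s = 0 − (66/18)(1−0) = -11/3
ω_s/ω_r = -11/3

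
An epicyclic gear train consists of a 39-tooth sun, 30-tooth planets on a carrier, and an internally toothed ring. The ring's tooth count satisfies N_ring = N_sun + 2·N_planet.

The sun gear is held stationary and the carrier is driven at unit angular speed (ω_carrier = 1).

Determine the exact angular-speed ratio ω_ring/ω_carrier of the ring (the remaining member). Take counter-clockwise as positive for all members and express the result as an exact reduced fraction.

N_ring = 39 + 2·30 = 99
39(ω_s−ω_c) = −99(ω_r−ω_c),  ω_s=0, ω_c=1
ω_r = 1 − (39/99)(0−1) = 46/33
ω_r/ω_c = 46/33

46/33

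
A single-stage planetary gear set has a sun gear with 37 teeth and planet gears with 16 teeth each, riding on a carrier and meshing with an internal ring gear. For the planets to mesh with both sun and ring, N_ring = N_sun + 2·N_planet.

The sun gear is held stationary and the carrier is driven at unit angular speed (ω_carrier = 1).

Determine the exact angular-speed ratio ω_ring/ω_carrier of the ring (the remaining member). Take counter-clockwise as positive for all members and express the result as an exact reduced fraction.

106/69

N_ring = 37 + 2·16 = 69
37(ω_s−ω_c) = −69(ω_r−ω_c),  ω_s=0, ω_c=1
ω_r = 1 − (37/69)(0−1) = 106/69
ω_r/ω_c = 106/69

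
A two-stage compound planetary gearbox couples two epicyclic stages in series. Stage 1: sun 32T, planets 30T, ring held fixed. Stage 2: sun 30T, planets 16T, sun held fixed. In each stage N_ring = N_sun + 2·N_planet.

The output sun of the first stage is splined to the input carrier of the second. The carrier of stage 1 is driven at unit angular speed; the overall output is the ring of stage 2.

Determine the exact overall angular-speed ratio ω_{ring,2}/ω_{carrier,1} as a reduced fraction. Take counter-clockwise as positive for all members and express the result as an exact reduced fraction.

23/4

Stage 1: N_ring = 32 + 2·30 = 92
Stage 1: 32(ω_s−ω_c) = −92(ω_r−ω_c),  ω_r=0, ω_c=1
Stage 1: ω_s = 1 − (92/32)(0−1) = 31/8
  ⇒ ω_s¹/ω_c¹ = 31/8
Stage 2: N_ring = 30 + 2·16 = 62
Stage 2: 30(ω_s−ω_c) = −62(ω_r−ω_c),  ω_s=0, ω_c=1
Stage 2: ω_r = 1 − (30/62)(0−1) = 46/31
  ⇒ ω_r²/ω_c² = 46/31
Coupling ω_c² = ω_s¹ ⇒ overall = 31/8 × 46/31 = 23/4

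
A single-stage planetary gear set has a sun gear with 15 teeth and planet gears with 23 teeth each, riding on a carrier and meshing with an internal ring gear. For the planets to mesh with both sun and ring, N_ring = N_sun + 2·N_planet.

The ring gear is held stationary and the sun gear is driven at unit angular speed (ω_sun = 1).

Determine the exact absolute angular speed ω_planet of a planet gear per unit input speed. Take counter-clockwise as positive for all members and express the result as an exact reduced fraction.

-15/46

N_ring = 15 + 2·23 = 61
15(ω_s−ω_c) = −61(ω_r−ω_c),  ω_r=0, ω_s=1
15(1−ω_c) = −61(0−ω_c)  ⇒  76ω_c = 15  ⇒  ω_c = 15/76
sun–planet: 15·(1−15/76) = −23·(ω_p−ω_c)  ⇒  ω_p−ω_c = −(15/23)·(61/76) = -915/1748
ω_p = 15/76 − 915/1748 = -15/46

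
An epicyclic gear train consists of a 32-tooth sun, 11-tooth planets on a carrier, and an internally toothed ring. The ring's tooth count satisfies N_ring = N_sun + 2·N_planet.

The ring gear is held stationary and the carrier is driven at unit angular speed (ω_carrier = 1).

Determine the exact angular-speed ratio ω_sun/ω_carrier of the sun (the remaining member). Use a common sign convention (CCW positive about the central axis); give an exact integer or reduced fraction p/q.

N_ring = 32 + 2·11 = 54
32(ω_s−ω_c) = −54(ω_r−ω_c),  ω_r=0, ω_c=1
ω_s = 1 − (54/32)(0−1) = 43/16
ω_s/ω_c = 43/16

43/16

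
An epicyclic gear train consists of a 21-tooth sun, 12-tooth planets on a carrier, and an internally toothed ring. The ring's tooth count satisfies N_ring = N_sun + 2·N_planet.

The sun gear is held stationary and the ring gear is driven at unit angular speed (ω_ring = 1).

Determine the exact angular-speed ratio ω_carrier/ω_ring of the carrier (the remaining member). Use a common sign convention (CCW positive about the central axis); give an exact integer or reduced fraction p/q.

15/22

N_ring = 21 + 2·12 = 45
21(ω_s−ω_c) = −45(ω_r−ω_c),  ω_s=0, ω_r=1
21(0−ω_c) = −45(1−ω_c)  ⇒  66ω_c = 45  ⇒  ω_c = 15/22
ω_c/ω_r = 15/22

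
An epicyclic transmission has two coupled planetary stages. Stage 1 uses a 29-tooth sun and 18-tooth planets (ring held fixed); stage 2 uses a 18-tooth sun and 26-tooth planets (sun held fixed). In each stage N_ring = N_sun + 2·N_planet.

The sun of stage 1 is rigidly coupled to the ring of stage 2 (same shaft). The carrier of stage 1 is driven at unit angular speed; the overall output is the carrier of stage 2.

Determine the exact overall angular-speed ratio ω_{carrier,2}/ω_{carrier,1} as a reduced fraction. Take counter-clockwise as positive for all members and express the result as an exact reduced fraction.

Stage 1: N_ring = 29 + 2·18 = 65
Stage 1: 29(ω_s−ω_c) = −65(ω_r−ω_c),  ω_r=0, ω_c=1
Stage 1: ω_s = 1 − (65/29)(0−1) = 94/29
  ⇒ ω_s¹/ω_c¹ = 94/29
Stage 2: N_ring = 18 + 2·26 = 70
Stage 2: 18(ω_s−ω_c) = −70(ω_r−ω_c),  ω_s=0, ω_r=1
Stage 2: 18(0−ω_c) = −70(1−ω_c)  ⇒  88ω_c = 70  ⇒  ω_c = 35/44
  ⇒ ω_c²/ω_r² = 35/44
Coupling ω_r² = ω_s¹ ⇒ overall = 94/29 × 35/44 = 1645/638

1645/638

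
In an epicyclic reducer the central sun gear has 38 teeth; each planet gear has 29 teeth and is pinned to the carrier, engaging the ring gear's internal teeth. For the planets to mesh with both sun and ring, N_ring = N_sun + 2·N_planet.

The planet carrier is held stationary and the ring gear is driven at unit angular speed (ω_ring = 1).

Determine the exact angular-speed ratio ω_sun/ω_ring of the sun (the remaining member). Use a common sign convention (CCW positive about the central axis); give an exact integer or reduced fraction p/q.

N_ring = 38 + 2·29 = 96
38(ω_s−ω_c) = −96(ω_r−ω_c),  ω_c=0, ω_r=1
ω_s = 0 − (96/38)(1−0) = -48/19
ω_s/ω_r = -48/19

-48/19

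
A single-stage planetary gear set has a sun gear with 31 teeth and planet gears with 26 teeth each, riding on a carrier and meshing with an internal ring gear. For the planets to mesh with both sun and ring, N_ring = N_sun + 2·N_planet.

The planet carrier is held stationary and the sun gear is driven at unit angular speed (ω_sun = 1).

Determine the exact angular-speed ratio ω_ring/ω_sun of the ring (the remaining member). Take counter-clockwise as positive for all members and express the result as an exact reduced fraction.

-31/83

N_ring = 31 + 2·26 = 83
31(ω_s−ω_c) = −83(ω_r−ω_c),  ω_c=0, ω_s=1
ω_r = 0 − (31/83)(1−0) = -31/83
ω_r/ω_s = -31/83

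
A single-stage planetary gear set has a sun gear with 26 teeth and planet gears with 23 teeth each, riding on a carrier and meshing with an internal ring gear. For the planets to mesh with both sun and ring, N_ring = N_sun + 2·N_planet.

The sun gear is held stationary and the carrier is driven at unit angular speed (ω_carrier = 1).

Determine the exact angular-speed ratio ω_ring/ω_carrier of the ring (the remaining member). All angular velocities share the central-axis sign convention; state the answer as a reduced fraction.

N_ring = 26 + 2·23 = 72
26(ω_s−ω_c) = −72(ω_r−ω_c),  ω_s=0, ω_c=1
ω_r = 1 − (26/72)(0−1) = 49/36
ω_r/ω_c = 49/36

49/36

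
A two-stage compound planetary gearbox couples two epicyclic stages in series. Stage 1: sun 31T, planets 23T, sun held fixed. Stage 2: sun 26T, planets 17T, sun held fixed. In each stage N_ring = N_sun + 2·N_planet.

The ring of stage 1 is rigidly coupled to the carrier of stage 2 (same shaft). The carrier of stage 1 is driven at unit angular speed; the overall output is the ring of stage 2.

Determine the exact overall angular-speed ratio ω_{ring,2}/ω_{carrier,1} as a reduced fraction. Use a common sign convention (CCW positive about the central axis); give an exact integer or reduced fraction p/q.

Stage 1: N_ring = 31 + 2·23 = 77
Stage 1: 31(ω_s−ω_c) = −77(ω_r−ω_c),  ω_s=0, ω_c=1
Stage 1: ω_r = 1 − (31/77)(0−1) = 108/77
  ⇒ ω_r¹/ω_c¹ = 108/77
Stage 2: N_ring = 26 + 2·17 = 60
Stage 2: 26(ω_s−ω_c) = −60(ω_r−ω_c),  ω_s=0, ω_c=1
Stage 2: ω_r = 1 − (26/60)(0−1) = 43/30
  ⇒ ω_r²/ω_c² = 43/30
Coupling ω_c² = ω_r¹ ⇒ overall = 108/77 × 43/30 = 774/385

774/385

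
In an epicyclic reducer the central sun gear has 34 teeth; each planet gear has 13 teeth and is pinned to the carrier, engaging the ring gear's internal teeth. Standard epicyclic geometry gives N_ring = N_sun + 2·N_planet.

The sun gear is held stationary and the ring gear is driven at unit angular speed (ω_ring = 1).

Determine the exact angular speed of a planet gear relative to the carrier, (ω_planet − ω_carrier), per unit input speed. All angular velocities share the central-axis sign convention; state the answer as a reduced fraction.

N_ring = 34 + 2·13 = 60
34(ω_s−ω_c) = −60(ω_r−ω_c),  ω_s=0, ω_r=1
34(0−ω_c) = −60(1−ω_c)  ⇒  94ω_c = 60  ⇒  ω_c = 30/47
sun–planet: 34·(0−30/47) = −13·(ω_p−ω_c)  ⇒  ω_p−ω_c = −(34/13)·(-30/47) = 1020/611

1020/611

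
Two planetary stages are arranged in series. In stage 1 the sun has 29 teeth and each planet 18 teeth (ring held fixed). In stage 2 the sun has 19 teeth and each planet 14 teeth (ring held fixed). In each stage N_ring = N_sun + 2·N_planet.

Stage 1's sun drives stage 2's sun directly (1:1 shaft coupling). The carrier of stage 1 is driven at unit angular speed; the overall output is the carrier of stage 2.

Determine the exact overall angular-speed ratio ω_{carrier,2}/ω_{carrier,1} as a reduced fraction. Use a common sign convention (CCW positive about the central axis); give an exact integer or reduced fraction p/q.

893/957

Stage 1: N_ring = 29 + 2·18 = 65
Stage 1: 29(ω_s−ω_c) = −65(ω_r−ω_c),  ω_r=0, ω_c=1
Stage 1: ω_s = 1 − (65/29)(0−1) = 94/29
  ⇒ ω_s¹/ω_c¹ = 94/29
Stage 2: N_ring = 19 + 2·14 = 47
Stage 2: 19(ω_s−ω_c) = −47(ω_r−ω_c),  ω_r=0, ω_s=1
Stage 2: 19(1−ω_c) = −47(0−ω_c)  ⇒  66ω_c = 19  ⇒  ω_c = 19/66
  ⇒ ω_c²/ω_s² = 19/66
Coupling ω_s² = ω_s¹ ⇒ overall = 94/29 × 19/66 = 893/957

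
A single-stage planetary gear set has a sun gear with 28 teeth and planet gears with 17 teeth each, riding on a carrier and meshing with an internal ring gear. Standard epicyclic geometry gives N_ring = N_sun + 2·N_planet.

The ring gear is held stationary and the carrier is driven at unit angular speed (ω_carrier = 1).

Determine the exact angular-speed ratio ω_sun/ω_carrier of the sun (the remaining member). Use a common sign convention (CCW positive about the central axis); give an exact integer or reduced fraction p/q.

45/14

N_ring = 28 + 2·17 = 62
28(ω_s−ω_c) = −62(ω_r−ω_c),  ω_r=0, ω_c=1
ω_s = 1 − (62/28)(0−1) = 45/14
ω_s/ω_c = 45/14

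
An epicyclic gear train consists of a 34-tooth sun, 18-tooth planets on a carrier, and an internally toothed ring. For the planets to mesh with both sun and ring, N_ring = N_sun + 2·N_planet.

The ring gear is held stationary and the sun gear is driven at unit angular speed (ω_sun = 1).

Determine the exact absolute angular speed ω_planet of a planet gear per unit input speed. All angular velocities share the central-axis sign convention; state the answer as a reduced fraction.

N_ring = 34 + 2·18 = 70
34(ω_s−ω_c) = −70(ω_r−ω_c),  ω_r=0, ω_s=1
34(1−ω_c) = −70(0−ω_c)  ⇒  104ω_c = 34  ⇒  ω_c = 17/52
sun–planet: 34·(1−17/52) = −18·(ω_p−ω_c)  ⇒  ω_p−ω_c = −(34/18)·(35/52) = -595/468
ω_p = 17/52 − 595/468 = -17/18

-17/18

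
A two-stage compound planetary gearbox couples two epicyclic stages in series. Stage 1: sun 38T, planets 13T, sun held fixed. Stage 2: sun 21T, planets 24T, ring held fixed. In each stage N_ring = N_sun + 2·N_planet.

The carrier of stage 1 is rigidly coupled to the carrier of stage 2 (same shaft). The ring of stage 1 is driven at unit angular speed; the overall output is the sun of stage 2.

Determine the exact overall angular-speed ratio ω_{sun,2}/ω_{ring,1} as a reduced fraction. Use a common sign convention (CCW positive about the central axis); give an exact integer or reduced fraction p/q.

320/119

Stage 1: N_ring = 38 + 2·13 = 64
Stage 1: 38(ω_s−ω_c) = −64(ω_r−ω_c),  ω_s=0, ω_r=1
Stage 1: 38(0−ω_c) = −64(1−ω_c)  ⇒  102ω_c = 64  ⇒  ω_c = 32/51
  ⇒ ω_c¹/ω_r¹ = 32/51
Stage 2: N_ring = 21 + 2·24 = 69
Stage 2: 21(ω_s−ω_c) = −69(ω_r−ω_c),  ω_r=0, ω_c=1
Stage 2: ω_s = 1 − (69/21)(0−1) = 30/7
  ⇒ ω_s²/ω_c² = 30/7
Coupling ω_c² = ω_c¹ ⇒ overall = 32/51 × 30/7 = 320/119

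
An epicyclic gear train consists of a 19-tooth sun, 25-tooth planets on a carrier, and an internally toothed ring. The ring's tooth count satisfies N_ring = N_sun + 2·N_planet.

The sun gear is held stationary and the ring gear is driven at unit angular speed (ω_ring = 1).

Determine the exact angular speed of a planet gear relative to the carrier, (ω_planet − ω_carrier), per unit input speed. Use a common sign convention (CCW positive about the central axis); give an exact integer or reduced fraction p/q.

1311/2200

N_ring = 19 + 2·25 = 69
19(ω_s−ω_c) = −69(ω_r−ω_c),  ω_s=0, ω_r=1
19(0−ω_c) = −69(1−ω_c)  ⇒  88ω_c = 69  ⇒  ω_c = 69/88
sun–planet: 19·(0−69/88) = −25·(ω_p−ω_c)  ⇒  ω_p−ω_c = −(19/25)·(-69/88) = 1311/2200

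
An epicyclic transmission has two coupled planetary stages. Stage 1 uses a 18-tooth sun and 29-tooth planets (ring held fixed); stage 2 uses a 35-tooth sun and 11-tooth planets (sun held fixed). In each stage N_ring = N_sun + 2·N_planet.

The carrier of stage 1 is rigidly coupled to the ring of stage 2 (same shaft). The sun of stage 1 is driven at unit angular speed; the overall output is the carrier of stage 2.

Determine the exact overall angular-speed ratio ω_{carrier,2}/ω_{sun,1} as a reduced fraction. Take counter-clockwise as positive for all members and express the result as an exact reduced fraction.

513/4324

Stage 1: N_ring = 18 + 2·29 = 76
Stage 1: 18(ω_s−ω_c) = −76(ω_r−ω_c),  ω_r=0, ω_s=1
Stage 1: 18(1−ω_c) = −76(0−ω_c)  ⇒  94ω_c = 18  ⇒  ω_c = 9/47
  ⇒ ω_c¹/ω_s¹ = 9/47
Stage 2: N_ring = 35 + 2·11 = 57
Stage 2: 35(ω_s−ω_c) = −57(ω_r−ω_c),  ω_s=0, ω_r=1
Stage 2: 35(0−ω_c) = −57(1−ω_c)  ⇒  92ω_c = 57  ⇒  ω_c = 57/92
  ⇒ ω_c²/ω_r² = 57/92
Coupling ω_r² = ω_c¹ ⇒ overall = 9/47 × 57/92 = 513/4324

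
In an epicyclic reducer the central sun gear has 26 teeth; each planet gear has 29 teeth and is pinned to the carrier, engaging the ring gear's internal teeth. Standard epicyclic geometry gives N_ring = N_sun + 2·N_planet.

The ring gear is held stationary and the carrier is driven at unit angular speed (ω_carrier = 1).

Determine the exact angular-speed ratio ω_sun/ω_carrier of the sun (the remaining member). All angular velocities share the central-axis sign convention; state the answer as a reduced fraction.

N_ring = 26 + 2·29 = 84
26(ω_s−ω_c) = −84(ω_r−ω_c),  ω_r=0, ω_c=1
ω_s = 1 − (84/26)(0−1) = 55/13
ω_s/ω_c = 55/13

55/13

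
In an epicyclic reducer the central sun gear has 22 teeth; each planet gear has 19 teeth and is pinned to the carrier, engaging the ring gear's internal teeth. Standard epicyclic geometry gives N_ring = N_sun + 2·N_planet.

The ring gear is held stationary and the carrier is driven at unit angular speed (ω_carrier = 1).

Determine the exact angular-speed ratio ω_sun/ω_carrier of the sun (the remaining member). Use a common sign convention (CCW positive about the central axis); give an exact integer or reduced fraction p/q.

41/11

N_ring = 22 + 2·19 = 60
22(ω_s−ω_c) = −60(ω_r−ω_c),  ω_r=0, ω_c=1
ω_s = 1 − (60/22)(0−1) = 41/11
ω_s/ω_c = 41/11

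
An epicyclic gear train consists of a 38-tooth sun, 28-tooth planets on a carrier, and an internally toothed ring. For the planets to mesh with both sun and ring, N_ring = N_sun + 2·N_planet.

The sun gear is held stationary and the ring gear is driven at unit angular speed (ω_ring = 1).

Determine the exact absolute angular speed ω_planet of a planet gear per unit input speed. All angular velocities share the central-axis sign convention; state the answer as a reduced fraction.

47/28

N_ring = 38 + 2·28 = 94
38(ω_s−ω_c) = −94(ω_r−ω_c),  ω_s=0, ω_r=1
38(0−ω_c) = −94(1−ω_c)  ⇒  132ω_c = 94  ⇒  ω_c = 47/66
sun–planet: 38·(0−47/66) = −28·(ω_p−ω_c)  ⇒  ω_p−ω_c = −(38/28)·(-47/66) = 893/924
ω_p = 47/66 + 893/924 = 47/28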